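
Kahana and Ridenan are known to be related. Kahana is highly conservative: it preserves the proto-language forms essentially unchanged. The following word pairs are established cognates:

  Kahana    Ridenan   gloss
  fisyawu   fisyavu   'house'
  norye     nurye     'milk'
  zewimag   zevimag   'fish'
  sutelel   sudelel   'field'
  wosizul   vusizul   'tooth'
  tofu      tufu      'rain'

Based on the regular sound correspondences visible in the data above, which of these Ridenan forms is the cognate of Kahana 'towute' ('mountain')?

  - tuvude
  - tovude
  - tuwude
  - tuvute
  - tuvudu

tuvude

wosizul ~ vusizul — Kahana o corresponds to Ridenan u after a consonant, before a consonant other than r, m, n, p, b, f, v.
fisyawu ~ fisyavu — Kahana w corresponds to Ridenan v between vowels (before a back vowel).
sutelel ~ sudelel — Kahana t corresponds to Ridenan d between vowels (before a front vowel).
Applying these to Kahana 'towute':
  towute → tuwute   (o→u after a consonant, before a consonant other than r, m, n, p, b, f, v)
  tuwute → tuvute   (w→v between vowels (before a back vowel))
  tuvute → tuvude   (t→d between vowels (before a front vowel))
So the Ridenan cognate is 'tuvude'.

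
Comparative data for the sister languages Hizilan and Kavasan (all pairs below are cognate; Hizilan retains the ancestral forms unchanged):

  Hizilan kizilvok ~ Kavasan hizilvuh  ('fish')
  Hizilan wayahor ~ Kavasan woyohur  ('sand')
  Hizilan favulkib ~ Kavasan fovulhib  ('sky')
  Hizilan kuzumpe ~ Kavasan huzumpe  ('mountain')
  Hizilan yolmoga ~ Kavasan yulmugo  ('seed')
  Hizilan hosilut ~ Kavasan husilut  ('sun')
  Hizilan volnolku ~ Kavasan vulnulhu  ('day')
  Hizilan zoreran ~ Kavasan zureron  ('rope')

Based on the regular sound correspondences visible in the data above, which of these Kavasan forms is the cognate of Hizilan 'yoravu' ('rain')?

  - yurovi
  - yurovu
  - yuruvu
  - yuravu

yurovu

wayahor ~ woyohur, zoreran ~ zureron — Hizilan o corresponds to Kavasan u after a consonant, before r.
favulkib ~ fovulhib — Hizilan a corresponds to Kavasan o after a consonant, before a labial obstruent.
Applying these to Hizilan 'yoravu':
  yoravu → yuravu   (o→u after a consonant, before r)
  yuravu → yurovu   (a→o after a consonant, before a labial obstruent)
So the Kavasan cognate is 'yurovu'.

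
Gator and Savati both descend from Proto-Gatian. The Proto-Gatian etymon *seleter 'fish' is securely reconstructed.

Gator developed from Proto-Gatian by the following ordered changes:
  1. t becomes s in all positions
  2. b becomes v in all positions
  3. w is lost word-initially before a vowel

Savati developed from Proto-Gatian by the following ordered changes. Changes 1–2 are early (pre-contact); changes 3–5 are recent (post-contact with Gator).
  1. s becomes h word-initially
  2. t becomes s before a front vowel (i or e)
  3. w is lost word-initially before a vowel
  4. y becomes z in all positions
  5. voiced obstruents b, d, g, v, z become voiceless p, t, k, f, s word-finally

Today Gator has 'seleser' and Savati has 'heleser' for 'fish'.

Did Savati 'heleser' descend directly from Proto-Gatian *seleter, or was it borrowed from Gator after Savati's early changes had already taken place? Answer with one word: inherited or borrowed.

If inherited, *seleter would pass through all of Savati's changes:
Savati: start from *seleter.
  rule 1 (debuccalisation): seleter → heleter
  rule 2 (palatalisation): heleter → heleser
  rule 3: no change — heleser
  rule 4: no change — heleser
  rule 5: no change — heleser
  ⇒ Savati heleser
If borrowed from Gator 'seleser' after the early changes, it would undergo only the recent ones:
  rule 3 (glide loss): no change (seleser)
  rule 4 (unconditioned shift): no change (seleser)
  rule 5 (final devoicing): no change (seleser)
  ⇒ as a loan: seleser
Savati 'heleser' matches the inherited outcome exactly, so it is an inherited cognate, not a loan.

inherited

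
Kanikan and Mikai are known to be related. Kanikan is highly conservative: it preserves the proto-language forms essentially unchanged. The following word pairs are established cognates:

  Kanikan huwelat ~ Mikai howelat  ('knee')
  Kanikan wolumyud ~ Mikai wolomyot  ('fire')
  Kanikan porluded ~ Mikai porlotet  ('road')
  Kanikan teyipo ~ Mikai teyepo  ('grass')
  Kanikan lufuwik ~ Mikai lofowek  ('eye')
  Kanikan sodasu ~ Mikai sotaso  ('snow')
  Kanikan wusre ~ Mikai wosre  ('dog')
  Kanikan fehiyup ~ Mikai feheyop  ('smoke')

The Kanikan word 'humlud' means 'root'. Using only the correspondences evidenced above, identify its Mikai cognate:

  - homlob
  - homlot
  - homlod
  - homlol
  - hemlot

wolumyud ~ wolomyot — Kanikan u corresponds to Mikai o after a consonant, before a nasal.
huwelat ~ howelat, wolumyud ~ wolomyot — Kanikan u corresponds to Mikai o after a consonant, before a consonant other than r, m, n, p, b, f, v.
wolumyud ~ wolomyot, porluded ~ porlotet — Kanikan d corresponds to Mikai t word-finally.
Applying these to Kanikan 'humlud':
  humlud → homlud   (u→o after a consonant, before a nasal)
  homlud → homlod   (u→o after a consonant, before a consonant other than r, m, n, p, b, f, v)
  homlod → homlot   (d→t word-finally)
So the Mikai cognate is 'homlot'.

homlot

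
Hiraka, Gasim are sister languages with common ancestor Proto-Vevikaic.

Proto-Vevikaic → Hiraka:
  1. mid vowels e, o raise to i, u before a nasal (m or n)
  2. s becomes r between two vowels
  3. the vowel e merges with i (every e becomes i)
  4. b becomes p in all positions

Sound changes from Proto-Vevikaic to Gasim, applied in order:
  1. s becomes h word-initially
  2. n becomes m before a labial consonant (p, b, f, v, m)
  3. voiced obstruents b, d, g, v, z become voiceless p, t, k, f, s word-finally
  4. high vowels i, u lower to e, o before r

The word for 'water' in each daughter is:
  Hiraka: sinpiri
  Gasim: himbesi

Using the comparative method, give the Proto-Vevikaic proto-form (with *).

Position 1: Hiraka has s, Gasim has h. Hiraka preserves s here (none of its changes turn any other segment into s), so the proto-segment is *s.
Position 4: Hiraka has p, Gasim has b. Gasim preserves b here (none of its changes turn any other segment into b), so the proto-segment is *b.
Position 3: Hiraka has n, Gasim has m. Hiraka preserves n here (none of its changes turn any other segment into n), so the proto-segment is *n.
Verify the candidate proto-form against each daughter:
Hiraka: *sinbesi > sinberi > sinbiri > sinpiri  (by rhotacism, vowel merger, unconditioned shift)
Gasim: *sinbesi > hinbesi > himbesi  (by debuccalisation, nasal place assimilation)
Only *sinbesi yields all of Hiraka sinpiri, Gasim himbesi.

*sinbesi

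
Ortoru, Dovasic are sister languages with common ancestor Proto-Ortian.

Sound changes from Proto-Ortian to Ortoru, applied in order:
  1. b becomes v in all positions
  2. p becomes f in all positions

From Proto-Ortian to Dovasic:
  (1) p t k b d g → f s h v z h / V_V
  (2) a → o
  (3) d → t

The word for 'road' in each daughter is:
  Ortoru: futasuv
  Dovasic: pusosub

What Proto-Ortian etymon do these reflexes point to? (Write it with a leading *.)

Position 4: Ortoru has a, Dovasic has o. Ortoru preserves a here (none of its changes turn any other segment into a), so the proto-segment is *a.
Position 3: Ortoru has t, Dovasic has s. Ortoru preserves t here (none of its changes turn any other segment into t), so the proto-segment is *t.
Continuing position by position gives *putasub; check it forward:
Ortoru: *putasub > putasuv > futasuv  (by unconditioned shift, unconditioned shift)
Dovasic: start from *putasub.
  rule 1 (intervocalic lenition): putasub → pusasub
  rule 2 (vowel merger): pusasub → pusosub
  rule 3: no change — pusosub
  ⇒ Dovasic pusosub
No other proto-form is consistent with every reflex, so the reconstruction is *putasub.

*putasub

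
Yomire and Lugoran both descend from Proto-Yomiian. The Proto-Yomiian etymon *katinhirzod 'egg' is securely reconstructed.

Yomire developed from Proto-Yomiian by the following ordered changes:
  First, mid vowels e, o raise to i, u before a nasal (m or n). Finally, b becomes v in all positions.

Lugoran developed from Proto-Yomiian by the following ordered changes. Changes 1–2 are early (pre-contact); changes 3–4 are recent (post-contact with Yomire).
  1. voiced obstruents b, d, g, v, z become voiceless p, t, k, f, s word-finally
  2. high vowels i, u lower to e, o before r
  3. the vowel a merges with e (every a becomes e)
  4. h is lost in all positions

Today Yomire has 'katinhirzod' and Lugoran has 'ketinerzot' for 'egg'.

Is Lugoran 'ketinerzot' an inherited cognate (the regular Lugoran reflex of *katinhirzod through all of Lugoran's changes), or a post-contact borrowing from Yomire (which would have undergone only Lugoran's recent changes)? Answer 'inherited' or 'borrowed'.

inherited

If inherited, *katinhirzod would pass through all of Lugoran's changes:
Lugoran: *katinhirzod
  katinhirzod → katinhirzot   [final devoicing]
  katinhirzot → katinherzot   [pre-rhotic lowering]
  katinherzot → ketinherzot   [vowel merger]
  ketinherzot → ketinerzot   [h-loss]
  giving Lugoran ketinerzot.
If borrowed from Yomire 'katinhirzod' after the early changes, it would undergo only the recent ones:
  rule 3 (vowel merger): katinhirzod → ketinhirzod
  rule 4 (h-loss): ketinhirzod → ketinirzod
  ⇒ as a loan: ketinirzod
Lugoran 'ketinerzot' matches the inherited outcome exactly, so it is an inherited cognate, not a loan.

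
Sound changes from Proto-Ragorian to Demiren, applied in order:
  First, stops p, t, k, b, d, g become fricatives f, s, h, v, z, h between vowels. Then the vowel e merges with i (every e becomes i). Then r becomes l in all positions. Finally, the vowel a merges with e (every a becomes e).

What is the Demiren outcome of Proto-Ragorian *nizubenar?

nizuvinel

Demiren: start from *nizubenar.
  rule 1 (intervocalic lenition): nizubenar → nizuvenar
  rule 2 (vowel merger): nizuvenar → nizuvinar
  rule 3 (unconditioned shift): nizuvinar → nizuvinal
  rule 4 (vowel merger): nizuvinal → nizuvinel
  ⇒ Demiren nizuvinel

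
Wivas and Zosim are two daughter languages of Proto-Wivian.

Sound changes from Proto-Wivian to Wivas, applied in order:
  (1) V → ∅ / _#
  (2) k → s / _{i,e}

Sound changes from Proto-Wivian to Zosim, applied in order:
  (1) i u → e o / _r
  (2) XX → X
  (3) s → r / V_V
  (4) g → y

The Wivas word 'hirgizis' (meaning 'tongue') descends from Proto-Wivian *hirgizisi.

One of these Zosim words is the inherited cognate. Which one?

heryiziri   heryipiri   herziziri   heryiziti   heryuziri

heryiziri

Zosim: start from *hirgizisi.
  rule 1 (pre-rhotic lowering): hirgizisi → hergizisi
  rule 2: no change — hergizisi
  rule 3 (rhotacism): hergizisi → hergiziri
  rule 4 (unconditioned shift): hergiziri → heryiziri
  ⇒ Zosim heryiziri
Only 'heryiziri' matches the regular Zosim development of *hirgizisi.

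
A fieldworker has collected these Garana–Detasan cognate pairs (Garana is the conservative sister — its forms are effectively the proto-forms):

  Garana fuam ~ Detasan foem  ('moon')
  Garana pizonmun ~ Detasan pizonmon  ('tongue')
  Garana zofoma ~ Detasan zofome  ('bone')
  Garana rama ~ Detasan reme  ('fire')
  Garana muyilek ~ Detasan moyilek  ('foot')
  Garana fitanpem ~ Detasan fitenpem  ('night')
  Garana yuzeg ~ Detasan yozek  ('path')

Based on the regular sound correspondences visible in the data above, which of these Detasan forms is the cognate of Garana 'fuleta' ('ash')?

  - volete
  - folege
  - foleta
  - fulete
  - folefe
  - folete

muyilek ~ moyilek, yuzeg ~ yozek — Garana u corresponds to Detasan o after a consonant, before a consonant other than r, m, n, p, b, f, v.
zofoma ~ zofome, rama ~ reme — Garana a corresponds to Detasan e word-finally.
Applying these to Garana 'fuleta':
  fuleta → foleta   (u→o after a consonant, before a consonant other than r, m, n, p, b, f, v)
  foleta → folete   (a→e word-finally)
So the Detasan cognate is 'folete'.

folete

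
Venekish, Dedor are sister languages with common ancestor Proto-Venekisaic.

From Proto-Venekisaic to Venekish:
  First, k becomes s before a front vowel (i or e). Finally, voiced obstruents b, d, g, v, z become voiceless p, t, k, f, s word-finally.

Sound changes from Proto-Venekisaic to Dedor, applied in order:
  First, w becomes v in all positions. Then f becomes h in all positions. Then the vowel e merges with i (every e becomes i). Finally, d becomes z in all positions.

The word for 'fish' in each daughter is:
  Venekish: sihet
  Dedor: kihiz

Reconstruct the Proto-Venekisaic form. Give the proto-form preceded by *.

*kihed

Position 5: Venekish has t, Dedor has z. Taking the neighbouring segments as reconstructed: Venekish t could go back to *t or *d; Dedor z could go back to *d or *z — the one source consistent with every daughter is *d.
Position 4: Venekish has e, Dedor has i. Venekish preserves e here (none of its changes turn any other segment into e), so the proto-segment is *e.
Position 1: Venekish has s, Dedor has k. Dedor preserves k here (none of its changes turn any other segment into k), so the proto-segment is *k.
Verify the candidate proto-form against each daughter:
Venekish: *kihed
  kihed → sihed   [palatalisation]
  sihed → sihet   [final devoicing]
  giving Venekish sihet.
Dedor: *kihed
  kihed (rule 1 does not apply)
  kihed (rule 2 does not apply)
  kihed → kihid   [vowel merger]
  kihid → kihiz   [unconditioned shift]
  giving Dedor kihiz.
Only *kihed yields all of Venekish sihet, Dedor kihiz.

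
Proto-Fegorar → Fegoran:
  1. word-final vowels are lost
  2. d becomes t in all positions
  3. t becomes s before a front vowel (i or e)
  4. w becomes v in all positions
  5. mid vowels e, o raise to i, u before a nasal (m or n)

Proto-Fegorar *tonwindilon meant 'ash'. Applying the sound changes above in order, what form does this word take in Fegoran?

tunvinsilun

Fegoran: *tonwindilon
  tonwindilon (rule 1 does not apply)
  tonwindilon → tonwintilon   [unconditioned shift]
  tonwintilon → tonwinsilon   [palatalisation]
  tonwinsilon → tonvinsilon   [unconditioned shift]
  tonvinsilon → tunvinsilun   [pre-nasal raising]
  giving Fegoran tunvinsilun.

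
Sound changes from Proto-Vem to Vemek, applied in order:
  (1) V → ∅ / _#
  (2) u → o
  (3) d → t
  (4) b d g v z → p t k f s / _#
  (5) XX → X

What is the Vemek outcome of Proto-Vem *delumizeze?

telomizes

Vemek: *delumizeze
  delumizeze → delumizez   [apocope]
  delumizez → delomizez   [vowel merger]
  delomizez → telomizez   [unconditioned shift]
  telomizez → telomizes   [final devoicing]
  telomizes (rule 5 does not apply)
  giving Vemek telomizes.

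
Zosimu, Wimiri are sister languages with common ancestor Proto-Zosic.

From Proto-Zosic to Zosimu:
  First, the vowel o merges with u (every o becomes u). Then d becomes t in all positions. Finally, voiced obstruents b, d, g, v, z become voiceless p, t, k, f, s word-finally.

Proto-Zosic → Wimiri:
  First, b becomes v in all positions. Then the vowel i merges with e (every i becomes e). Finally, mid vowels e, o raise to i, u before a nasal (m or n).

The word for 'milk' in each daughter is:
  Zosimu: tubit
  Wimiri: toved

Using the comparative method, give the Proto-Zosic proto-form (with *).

*tobid

Position 4: Zosimu has i, Wimiri has e. Zosimu preserves i here (none of its changes turn any other segment into i), so the proto-segment is *i.
Position 2: Zosimu has u, Wimiri has o. Wimiri preserves o here (none of its changes turn any other segment into o), so the proto-segment is *o.
Continuing position by position gives *tobid; check it forward:
Zosimu: *tobid > tubid > tubit  (by vowel merger, unconditioned shift)
Wimiri: *tobid
  tobid → tovid   [unconditioned shift]
  tovid → toved   [vowel merger]
  toved (rule 3 does not apply)
  giving Wimiri toved.
Only *tobid yields all of Zosimu tubit, Wimiri toved.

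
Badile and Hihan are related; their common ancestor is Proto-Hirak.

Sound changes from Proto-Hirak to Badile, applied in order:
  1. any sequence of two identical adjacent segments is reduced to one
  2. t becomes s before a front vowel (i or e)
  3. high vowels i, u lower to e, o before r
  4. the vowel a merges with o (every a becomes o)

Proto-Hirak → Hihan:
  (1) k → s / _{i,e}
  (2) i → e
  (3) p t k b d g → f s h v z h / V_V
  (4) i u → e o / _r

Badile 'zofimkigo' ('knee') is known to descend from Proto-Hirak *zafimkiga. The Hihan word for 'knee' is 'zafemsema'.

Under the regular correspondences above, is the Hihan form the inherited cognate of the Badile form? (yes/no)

no

Derive the expected Hihan reflex of *zafimkiga:
Hihan: start from *zafimkiga.
  rule 1 (palatalisation): zafimkiga → zafimsiga
  rule 2 (vowel merger): zafimsiga → zafemsega
  rule 3 (intervocalic lenition): zafemsega → zafemseha
  rule 4: no change — zafemseha
  ⇒ Hihan zafemseha
The regular Hihan reflex would be 'zafemseha', but the attested form is 'zafemsema'. The correspondence is irregular, so they are not cognates (the Hihan form has a different source).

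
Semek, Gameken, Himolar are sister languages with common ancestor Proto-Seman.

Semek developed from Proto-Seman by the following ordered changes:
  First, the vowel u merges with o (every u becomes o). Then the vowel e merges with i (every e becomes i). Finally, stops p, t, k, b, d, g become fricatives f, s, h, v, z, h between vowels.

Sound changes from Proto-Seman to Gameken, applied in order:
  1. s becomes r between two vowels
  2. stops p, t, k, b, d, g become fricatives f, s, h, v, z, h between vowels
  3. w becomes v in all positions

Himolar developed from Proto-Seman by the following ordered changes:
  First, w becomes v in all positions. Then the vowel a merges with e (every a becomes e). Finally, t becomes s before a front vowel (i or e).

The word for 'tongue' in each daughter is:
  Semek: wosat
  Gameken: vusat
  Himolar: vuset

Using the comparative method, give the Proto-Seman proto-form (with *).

Position 1: Semek has w, Gameken has v, Himolar has v. Semek preserves w here (none of its changes turn any other segment into w), so the proto-segment is *w.
Position 4: Semek has a, Gameken has a, Himolar has e. Semek preserves a here (none of its changes turn any other segment into a), so the proto-segment is *a.
This points to *wutat. Verify forward in each daughter:
Semek: *wutat > wotat > wosat  (by vowel merger, intervocalic lenition)
Gameken: *wutat > wusat > vusat  (by intervocalic lenition, unconditioned shift)
Himolar: *wutat > vutat > vutet > vuset  (by unconditioned shift, vowel merger, palatalisation)
*wutat is the unique common source.

*wutat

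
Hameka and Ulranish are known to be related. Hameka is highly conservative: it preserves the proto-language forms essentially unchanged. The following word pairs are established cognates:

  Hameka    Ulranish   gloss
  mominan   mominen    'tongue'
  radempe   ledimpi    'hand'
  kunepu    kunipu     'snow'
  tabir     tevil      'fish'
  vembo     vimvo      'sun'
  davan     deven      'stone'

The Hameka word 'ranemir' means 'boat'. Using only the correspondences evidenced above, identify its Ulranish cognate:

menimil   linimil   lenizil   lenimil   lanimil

lenimil

radempe ~ ledimpi — Hameka r corresponds to Ulranish l word-initially before a back vowel.
mominan ~ mominen, davan ~ deven — Hameka a corresponds to Ulranish e after a consonant, before a nasal.
radempe ~ ledimpi, vembo ~ vimvo — Hameka e corresponds to Ulranish i after a consonant, before a nasal.
tabir ~ tevil — Hameka r corresponds to Ulranish l word-finally.
Applying these to Hameka 'ranemir':
  ranemir → lanemir   (r→l word-initially before a back vowel)
  lanemir → lenemir   (a→e after a consonant, before a nasal)
  lenemir → lenimir   (e→i after a consonant, before a nasal)
  lenimir → lenimil   (r→l word-finally)
So the Ulranish cognate is 'lenimil'.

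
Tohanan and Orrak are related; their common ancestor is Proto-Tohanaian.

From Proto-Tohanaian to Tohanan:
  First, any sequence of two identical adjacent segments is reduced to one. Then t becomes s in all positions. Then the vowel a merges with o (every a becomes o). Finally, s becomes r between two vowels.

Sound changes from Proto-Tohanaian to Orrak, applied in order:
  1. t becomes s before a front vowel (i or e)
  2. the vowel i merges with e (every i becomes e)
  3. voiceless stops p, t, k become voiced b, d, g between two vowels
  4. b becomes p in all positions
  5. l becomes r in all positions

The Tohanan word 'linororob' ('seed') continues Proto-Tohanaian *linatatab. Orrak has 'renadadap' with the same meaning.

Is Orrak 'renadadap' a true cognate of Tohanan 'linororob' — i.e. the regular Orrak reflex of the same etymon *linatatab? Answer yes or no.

Derive the expected Orrak reflex of *linatatab:
Orrak: *linatatab
  linatatab (rule 1 does not apply)
  linatatab → lenatatab   [vowel merger]
  lenatatab → lenadadab   [intervocalic voicing]
  lenadadab → lenadadap   [unconditioned shift]
  lenadadap → renadadap   [unconditioned shift]
  giving Orrak renadadap.
Orrak 'renadadap' matches the regular reflex exactly, so the pair is cognate.

yes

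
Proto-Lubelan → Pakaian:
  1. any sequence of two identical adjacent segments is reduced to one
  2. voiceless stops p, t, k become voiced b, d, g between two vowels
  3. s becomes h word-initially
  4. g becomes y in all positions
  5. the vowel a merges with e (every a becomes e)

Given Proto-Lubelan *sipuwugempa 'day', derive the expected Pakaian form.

Pakaian: start from *sipuwugempa.
  rule 1: no change — sipuwugempa
  rule 2 (intervocalic voicing): sipuwugempa → sibuwugempa
  rule 3 (debuccalisation): sibuwugempa → hibuwugempa
  rule 4 (unconditioned shift): hibuwugempa → hibuwuyempa
  rule 5 (vowel merger): hibuwuyempa → hibuwuyempe
  ⇒ Pakaian hibuwuyempe

hibuwuyempe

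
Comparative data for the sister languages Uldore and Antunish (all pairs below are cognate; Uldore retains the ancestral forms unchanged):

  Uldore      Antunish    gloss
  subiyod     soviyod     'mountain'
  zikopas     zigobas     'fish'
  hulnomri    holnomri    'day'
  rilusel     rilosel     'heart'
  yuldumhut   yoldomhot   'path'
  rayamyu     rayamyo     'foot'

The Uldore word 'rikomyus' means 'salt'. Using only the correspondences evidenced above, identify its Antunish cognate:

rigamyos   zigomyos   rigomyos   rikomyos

rigomyos

zikopas ~ zigobas — Uldore k corresponds to Antunish g between vowels (before a back vowel).
hulnomri ~ holnomri, rilusel ~ rilosel — Uldore u corresponds to Antunish o after a consonant, before a consonant other than r, m, n, p, b, f, v.
Applying these to Uldore 'rikomyus':
  rikomyus → rigomyus   (k→g between vowels (before a back vowel))
  rigomyus → rigomyos   (u→o after a consonant, before a consonant other than r, m, n, p, b, f, v)
So the Antunish cognate is 'rigomyos'.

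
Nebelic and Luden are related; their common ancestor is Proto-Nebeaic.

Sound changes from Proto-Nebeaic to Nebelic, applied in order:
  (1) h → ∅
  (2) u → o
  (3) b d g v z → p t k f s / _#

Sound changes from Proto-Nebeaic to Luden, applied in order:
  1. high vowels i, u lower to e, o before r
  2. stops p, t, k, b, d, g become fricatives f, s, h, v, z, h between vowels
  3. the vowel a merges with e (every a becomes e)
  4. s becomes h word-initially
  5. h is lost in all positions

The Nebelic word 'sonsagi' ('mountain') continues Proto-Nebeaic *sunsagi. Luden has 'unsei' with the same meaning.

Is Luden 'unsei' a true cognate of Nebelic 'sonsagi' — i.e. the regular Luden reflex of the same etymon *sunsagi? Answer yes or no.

Derive the expected Luden reflex of *sunsagi:
Luden: *sunsagi
  sunsagi (rule 1 does not apply)
  sunsagi → sunsahi   [intervocalic lenition]
  sunsahi → sunsehi   [vowel merger]
  sunsehi → hunsehi   [debuccalisation]
  hunsehi → unsei   [h-loss]
  giving Luden unsei.
Luden 'unsei' matches the regular reflex exactly, so the pair is cognate.

yes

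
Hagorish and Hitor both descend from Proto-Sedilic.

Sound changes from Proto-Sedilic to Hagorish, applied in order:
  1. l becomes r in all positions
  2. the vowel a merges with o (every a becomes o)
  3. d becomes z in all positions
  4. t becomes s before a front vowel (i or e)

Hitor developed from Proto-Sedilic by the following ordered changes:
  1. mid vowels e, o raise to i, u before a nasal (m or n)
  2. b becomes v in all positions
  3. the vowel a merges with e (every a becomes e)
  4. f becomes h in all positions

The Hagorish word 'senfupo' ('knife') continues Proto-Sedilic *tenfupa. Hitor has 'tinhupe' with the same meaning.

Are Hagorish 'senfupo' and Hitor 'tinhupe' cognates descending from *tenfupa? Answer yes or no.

yes

Derive the expected Hitor reflex of *tenfupa:
Hitor: *tenfupa > tinfupa > tinfupe > tinhupe  (by pre-nasal raising, vowel merger, unconditioned shift)
Hitor 'tinhupe' matches the regular reflex exactly, so the pair is cognate.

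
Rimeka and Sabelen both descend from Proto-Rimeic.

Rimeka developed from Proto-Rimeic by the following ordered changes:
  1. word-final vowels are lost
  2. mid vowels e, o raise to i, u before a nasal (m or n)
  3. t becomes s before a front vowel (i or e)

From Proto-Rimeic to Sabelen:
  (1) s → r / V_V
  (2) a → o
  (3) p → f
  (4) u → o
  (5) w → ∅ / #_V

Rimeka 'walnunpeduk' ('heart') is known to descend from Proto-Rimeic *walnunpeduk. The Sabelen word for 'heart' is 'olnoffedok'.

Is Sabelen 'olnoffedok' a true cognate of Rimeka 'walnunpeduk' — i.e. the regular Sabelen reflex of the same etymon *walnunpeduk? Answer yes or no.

no

Derive the expected Sabelen reflex of *walnunpeduk:
Sabelen: *walnunpeduk > wolnunpeduk > wolnunfeduk > wolnonfedok > olnonfedok  (by vowel merger, unconditioned shift, vowel merger, glide loss)
The regular Sabelen reflex would be 'olnonfedok', but the attested form is 'olnoffedok'. The correspondence is irregular, so they are not cognates (the Sabelen form has a different source).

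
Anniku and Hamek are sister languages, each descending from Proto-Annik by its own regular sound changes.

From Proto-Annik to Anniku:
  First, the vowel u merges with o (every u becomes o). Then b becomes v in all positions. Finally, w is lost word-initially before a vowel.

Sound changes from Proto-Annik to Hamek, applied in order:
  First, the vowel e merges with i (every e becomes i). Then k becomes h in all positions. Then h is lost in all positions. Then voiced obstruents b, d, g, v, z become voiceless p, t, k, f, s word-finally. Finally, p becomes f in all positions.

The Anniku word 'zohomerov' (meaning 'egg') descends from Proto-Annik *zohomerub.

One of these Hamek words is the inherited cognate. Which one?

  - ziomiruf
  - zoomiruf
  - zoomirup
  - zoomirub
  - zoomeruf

Hamek: start from *zohomerub.
  rule 1 (vowel merger): zohomerub → zohomirub
  rule 2: no change — zohomirub
  rule 3 (h-loss): zohomirub → zoomirub
  rule 4 (final devoicing): zoomirub → zoomirup
  rule 5 (unconditioned shift): zoomirup → zoomiruf
  ⇒ Hamek zoomiruf
Among the options, 'zoomiruf' alone shows every Hamek change applied in order.

zoomiruf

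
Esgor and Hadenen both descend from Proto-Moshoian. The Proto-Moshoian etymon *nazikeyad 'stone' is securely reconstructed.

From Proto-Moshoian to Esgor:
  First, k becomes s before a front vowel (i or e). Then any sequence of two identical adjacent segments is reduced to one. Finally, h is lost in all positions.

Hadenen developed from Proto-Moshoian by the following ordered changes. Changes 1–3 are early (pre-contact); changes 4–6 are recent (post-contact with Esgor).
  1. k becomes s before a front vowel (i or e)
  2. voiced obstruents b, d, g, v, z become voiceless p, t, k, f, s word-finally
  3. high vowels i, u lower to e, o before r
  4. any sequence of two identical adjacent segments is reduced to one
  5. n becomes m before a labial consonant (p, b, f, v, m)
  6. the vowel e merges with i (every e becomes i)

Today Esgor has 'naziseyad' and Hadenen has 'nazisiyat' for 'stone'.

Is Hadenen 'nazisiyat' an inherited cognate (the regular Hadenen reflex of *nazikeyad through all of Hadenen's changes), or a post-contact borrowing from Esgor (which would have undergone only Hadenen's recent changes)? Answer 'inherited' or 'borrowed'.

inherited

If inherited, *nazikeyad would pass through all of Hadenen's changes:
Hadenen: start from *nazikeyad.
  rule 1 (palatalisation): nazikeyad → naziseyad
  rule 2 (final devoicing): naziseyad → naziseyat
  rule 3: no change — naziseyat
  rule 4: no change — naziseyat
  rule 5: no change — naziseyat
  rule 6 (vowel merger): naziseyat → nazisiyat
  ⇒ Hadenen nazisiyat
If borrowed from Esgor 'naziseyad' after the early changes, it would undergo only the recent ones:
  rule 4 (degemination): no change (naziseyad)
  rule 5 (nasal place assimilation): no change (naziseyad)
  rule 6 (vowel merger): naziseyad → nazisiyad
  ⇒ as a loan: nazisiyad
Hadenen 'nazisiyat' matches the inherited outcome exactly, so it is an inherited cognate, not a loan.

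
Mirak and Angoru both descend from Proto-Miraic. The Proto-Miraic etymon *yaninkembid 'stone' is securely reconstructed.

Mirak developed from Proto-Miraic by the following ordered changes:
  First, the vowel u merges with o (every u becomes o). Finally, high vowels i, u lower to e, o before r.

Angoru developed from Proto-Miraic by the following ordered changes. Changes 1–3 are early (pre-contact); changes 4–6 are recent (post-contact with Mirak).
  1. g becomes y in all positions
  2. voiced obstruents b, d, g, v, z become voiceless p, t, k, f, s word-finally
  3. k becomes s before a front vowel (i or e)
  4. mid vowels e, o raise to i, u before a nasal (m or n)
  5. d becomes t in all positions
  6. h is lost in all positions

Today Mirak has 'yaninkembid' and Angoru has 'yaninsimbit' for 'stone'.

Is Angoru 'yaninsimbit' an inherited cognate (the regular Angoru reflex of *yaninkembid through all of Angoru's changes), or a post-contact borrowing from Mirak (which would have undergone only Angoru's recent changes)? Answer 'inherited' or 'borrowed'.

inherited

If inherited, *yaninkembid would pass through all of Angoru's changes:
Angoru: *yaninkembid
  yaninkembid (rule 1 does not apply)
  yaninkembid → yaninkembit   [final devoicing]
  yaninkembit → yaninsembit   [palatalisation]
  yaninsembit → yaninsimbit   [pre-nasal raising]
  yaninsimbit (rule 5 does not apply)
  yaninsimbit (rule 6 does not apply)
  giving Angoru yaninsimbit.
If borrowed from Mirak 'yaninkembid' after the early changes, it would undergo only the recent ones:
  rule 4 (pre-nasal raising): yaninkembid → yaninkimbid
  rule 5 (unconditioned shift): yaninkimbid → yaninkimbit
  rule 6 (h-loss): no change (yaninkimbit)
  ⇒ as a loan: yaninkimbit
Angoru 'yaninsimbit' matches the inherited outcome exactly, so it is an inherited cognate, not a loan.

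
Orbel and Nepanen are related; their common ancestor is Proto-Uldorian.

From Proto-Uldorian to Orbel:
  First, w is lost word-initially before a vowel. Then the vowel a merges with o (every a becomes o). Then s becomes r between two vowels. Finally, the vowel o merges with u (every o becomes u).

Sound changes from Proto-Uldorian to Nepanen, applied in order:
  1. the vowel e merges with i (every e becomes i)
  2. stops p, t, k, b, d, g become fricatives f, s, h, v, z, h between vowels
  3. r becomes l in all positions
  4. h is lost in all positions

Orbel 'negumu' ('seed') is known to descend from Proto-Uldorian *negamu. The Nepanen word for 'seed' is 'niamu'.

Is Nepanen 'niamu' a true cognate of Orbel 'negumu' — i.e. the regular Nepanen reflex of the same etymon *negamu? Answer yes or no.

yes

Derive the expected Nepanen reflex of *negamu:
Nepanen: start from *negamu.
  rule 1 (vowel merger): negamu → nigamu
  rule 2 (intervocalic lenition): nigamu → nihamu
  rule 3: no change — nihamu
  rule 4 (h-loss): nihamu → niamu
  ⇒ Nepanen niamu
Nepanen 'niamu' matches the regular reflex exactly, so the pair is cognate.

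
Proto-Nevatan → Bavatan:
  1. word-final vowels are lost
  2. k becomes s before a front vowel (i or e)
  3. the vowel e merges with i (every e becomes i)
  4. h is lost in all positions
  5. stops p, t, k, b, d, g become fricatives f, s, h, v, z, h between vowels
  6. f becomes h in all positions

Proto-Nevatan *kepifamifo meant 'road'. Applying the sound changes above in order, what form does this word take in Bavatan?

sihihamih

Bavatan: start from *kepifamifo.
  rule 1 (apocope): kepifamifo → kepifamif
  rule 2 (palatalisation): kepifamif → sepifamif
  rule 3 (vowel merger): sepifamif → sipifamif
  rule 4: no change — sipifamif
  rule 5 (intervocalic lenition): sipifamif → sififamif
  rule 6 (unconditioned shift): sififamif → sihihamih
  ⇒ Bavatan sihihamih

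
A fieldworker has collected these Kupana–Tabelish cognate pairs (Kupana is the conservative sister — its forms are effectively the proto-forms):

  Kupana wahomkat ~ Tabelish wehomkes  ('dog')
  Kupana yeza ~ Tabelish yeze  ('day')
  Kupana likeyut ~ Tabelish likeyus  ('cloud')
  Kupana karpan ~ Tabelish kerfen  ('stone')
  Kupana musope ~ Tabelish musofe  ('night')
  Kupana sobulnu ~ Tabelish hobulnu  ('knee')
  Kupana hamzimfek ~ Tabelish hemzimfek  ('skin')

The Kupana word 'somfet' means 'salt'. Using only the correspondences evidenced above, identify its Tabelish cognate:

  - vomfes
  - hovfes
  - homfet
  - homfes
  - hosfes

sobulnu ~ hobulnu — Kupana s corresponds to Tabelish h word-initially before a back vowel.
wahomkat ~ wehomkes, likeyut ~ likeyus — Kupana t corresponds to Tabelish s word-finally.
Applying these to Kupana 'somfet':
  somfet → homfet   (s→h word-initially before a back vowel)
  homfet → homfes   (t→s word-finally)
So the Tabelish cognate is 'homfes'.

homfes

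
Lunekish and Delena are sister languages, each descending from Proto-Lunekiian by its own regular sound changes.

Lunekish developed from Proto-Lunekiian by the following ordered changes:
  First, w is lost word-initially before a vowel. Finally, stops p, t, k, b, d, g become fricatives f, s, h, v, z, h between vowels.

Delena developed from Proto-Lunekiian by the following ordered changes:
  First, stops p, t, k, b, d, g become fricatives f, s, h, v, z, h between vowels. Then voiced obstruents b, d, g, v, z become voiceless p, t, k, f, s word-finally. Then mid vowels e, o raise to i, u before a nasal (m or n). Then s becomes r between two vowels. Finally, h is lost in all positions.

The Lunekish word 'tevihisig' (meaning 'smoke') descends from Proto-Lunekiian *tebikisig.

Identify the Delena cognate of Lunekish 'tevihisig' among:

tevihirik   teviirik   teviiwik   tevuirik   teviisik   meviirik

Delena: *tebikisig
  tebikisig → tevihisig   [intervocalic lenition]
  tevihisig → tevihisik   [final devoicing]
  tevihisik (rule 3 does not apply)
  tevihisik → tevihirik   [rhotacism]
  tevihirik → teviirik   [h-loss]
  giving Delena teviirik.
Among the options, 'teviirik' alone shows every Delena change applied in order.

teviirik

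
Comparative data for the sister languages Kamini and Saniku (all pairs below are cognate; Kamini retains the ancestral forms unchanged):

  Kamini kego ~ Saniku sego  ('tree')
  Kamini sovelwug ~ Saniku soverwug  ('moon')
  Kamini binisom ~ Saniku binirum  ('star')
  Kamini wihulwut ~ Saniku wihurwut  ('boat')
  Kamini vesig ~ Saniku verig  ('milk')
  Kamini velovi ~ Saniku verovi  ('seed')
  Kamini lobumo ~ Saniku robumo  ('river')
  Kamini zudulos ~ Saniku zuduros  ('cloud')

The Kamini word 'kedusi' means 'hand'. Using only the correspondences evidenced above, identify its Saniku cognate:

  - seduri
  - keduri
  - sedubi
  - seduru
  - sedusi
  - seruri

seduri

kego ~ sego — Kamini k corresponds to Saniku s word-initially before a front vowel.
vesig ~ verig — Kamini s corresponds to Saniku r between vowels (before a front vowel).
Applying these to Kamini 'kedusi':
  kedusi → sedusi   (k→s word-initially before a front vowel)
  sedusi → seduri   (s→r between vowels (before a front vowel))
So the Saniku cognate is 'seduri'.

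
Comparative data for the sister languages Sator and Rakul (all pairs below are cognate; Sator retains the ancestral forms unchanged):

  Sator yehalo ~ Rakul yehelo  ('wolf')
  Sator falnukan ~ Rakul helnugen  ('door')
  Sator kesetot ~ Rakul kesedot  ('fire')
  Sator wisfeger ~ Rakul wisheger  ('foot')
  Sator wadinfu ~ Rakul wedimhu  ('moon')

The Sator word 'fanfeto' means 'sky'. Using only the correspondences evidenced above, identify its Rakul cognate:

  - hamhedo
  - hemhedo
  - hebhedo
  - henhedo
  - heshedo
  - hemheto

falnukan ~ helnugen — Sator f corresponds to Rakul h word-initially before a back vowel.
falnukan ~ helnugen — Sator a corresponds to Rakul e after a consonant, before a nasal.
wadinfu ~ wedimhu — Sator n corresponds to Rakul m after a vowel, before a labial obstruent.
wisfeger ~ wisheger — Sator f corresponds to Rakul h after a consonant, before a front vowel.
kesetot ~ kesedot — Sator t corresponds to Rakul d between vowels (before a back vowel).
Applying these to Sator 'fanfeto':
  fanfeto → hanfeto   (f→h word-initially before a back vowel)
  hanfeto → henfeto   (a→e after a consonant, before a nasal)
  henfeto → hemfeto   (n→m after a vowel, before a labial obstruent)
  hemfeto → hemheto   (f→h after a consonant, before a front vowel)
  hemheto → hemhedo   (t→d between vowels (before a back vowel))
So the Rakul cognate is 'hemhedo'.

hemhedo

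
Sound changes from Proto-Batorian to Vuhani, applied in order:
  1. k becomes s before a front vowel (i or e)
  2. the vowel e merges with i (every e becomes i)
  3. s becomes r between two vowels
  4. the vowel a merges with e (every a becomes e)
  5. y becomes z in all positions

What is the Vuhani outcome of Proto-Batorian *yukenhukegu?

zurinhurigu

Vuhani: *yukenhukegu > yusenhusegu > yusinhusigu > yurinhurigu > zurinhurigu  (by palatalisation, vowel merger, rhotacism, unconditioned shift)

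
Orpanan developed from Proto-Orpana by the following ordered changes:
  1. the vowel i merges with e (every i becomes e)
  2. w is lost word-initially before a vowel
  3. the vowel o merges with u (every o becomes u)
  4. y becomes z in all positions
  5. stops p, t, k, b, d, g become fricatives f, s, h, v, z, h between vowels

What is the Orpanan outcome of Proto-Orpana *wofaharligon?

Orpanan: *wofaharligon
  wofaharligon → wofaharlegon   [vowel merger]
  wofaharlegon → ofaharlegon   [glide loss]
  ofaharlegon → ufaharlegun   [vowel merger]
  ufaharlegun (rule 4 does not apply)
  ufaharlegun → ufaharlehun   [intervocalic lenition]
  giving Orpanan ufaharlehun.

ufaharlehun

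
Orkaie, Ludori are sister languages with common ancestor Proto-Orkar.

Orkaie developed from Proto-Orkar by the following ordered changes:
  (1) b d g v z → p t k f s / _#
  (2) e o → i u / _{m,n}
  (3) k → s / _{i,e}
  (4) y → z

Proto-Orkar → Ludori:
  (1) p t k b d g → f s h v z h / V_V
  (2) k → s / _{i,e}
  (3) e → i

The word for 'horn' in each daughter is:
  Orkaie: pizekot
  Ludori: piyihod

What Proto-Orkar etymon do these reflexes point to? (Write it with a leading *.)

Position 5: Orkaie has k, Ludori has h. Taking the neighbouring segments as reconstructed: Orkaie k can only go back to *k; Ludori h could go back to *k or *g or *h — the one source consistent with every daughter is *k.
Position 3: Orkaie has z, Ludori has y. Ludori preserves y here (none of its changes turn any other segment into y), so the proto-segment is *y.
Position 4: Orkaie has e, Ludori has i. Orkaie preserves e here (none of its changes turn any other segment into e), so the proto-segment is *e.
Verify the candidate proto-form against each daughter:
Orkaie: start from *piyekod.
  rule 1 (final devoicing): piyekod → piyekot
  rule 2: no change — piyekot
  rule 3: no change — piyekot
  rule 4 (unconditioned shift): piyekot → pizekot
  ⇒ Orkaie pizekot
Ludori: *piyekod > piyehod > piyihod  (by intervocalic lenition, vowel merger)
*piyekod is the unique common source.

*piyekod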